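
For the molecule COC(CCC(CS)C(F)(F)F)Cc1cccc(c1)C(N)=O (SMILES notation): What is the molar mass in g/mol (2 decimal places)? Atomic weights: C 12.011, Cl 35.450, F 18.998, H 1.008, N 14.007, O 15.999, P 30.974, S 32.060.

335.38 g/mol

First, the molecular formula is C15H20F3NO2S (counting implicit H from valence).
  C: 15 × 12.011 = 180.165
  F: 3 × 18.998 = 56.994
  H: 20 × 1.008 = 20.160
  N: 1 × 14.007 = 14.007
  O: 2 × 15.999 = 31.998
  S: 1 × 32.060 = 32.060
Sum: 15×12.011 + 3×18.998 + 20×1.008 + 1×14.007 + 2×15.999 + 1×32.060 = 335.384 → 335.38 g/mol.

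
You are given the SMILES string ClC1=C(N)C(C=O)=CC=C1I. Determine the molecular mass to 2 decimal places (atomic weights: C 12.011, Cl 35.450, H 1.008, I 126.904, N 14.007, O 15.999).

First, the molecular formula is C7H5ClINO (counting implicit H from valence).
  C: 7 × 12.011 = 84.077
  Cl: 1 × 35.450 = 35.450
  H: 5 × 1.008 = 5.040
  I: 1 × 126.904 = 126.904
  N: 1 × 14.007 = 14.007
  O: 1 × 15.999 = 15.999
Sum: 7×12.011 + 1×35.450 + 5×1.008 + 1×126.904 + 1×14.007 + 1×15.999 = 281.477 → 281.48 g/mol.

281.48 g/mol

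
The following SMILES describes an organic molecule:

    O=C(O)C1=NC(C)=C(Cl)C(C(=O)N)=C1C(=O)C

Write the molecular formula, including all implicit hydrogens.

C10H9ClN2O4

Walk through each heavy atom and fill implicit hydrogens from standard valence (C 4, N 3, O 2, S 2, halogen 1):
  atom 1: O, bond orders sum to 2 (valence 2) → 0 H
  atom 2: C, bond orders sum to 4 (valence 4) → 0 H
  atom 3: O, bond orders sum to 1 (valence 2) → 1 H
  atom 4: C, bond orders sum to 4 (valence 4) → 0 H
  atom 5: N, bond orders sum to 3 (valence 3) → 0 H
  atom 6: C, bond orders sum to 4 (valence 4) → 0 H
  atom 7: C, bond orders sum to 1 (valence 4) → 3 H
  atom 8: C, bond orders sum to 4 (valence 4) → 0 H
  atom 9: Cl (halogen, monovalent) → 0 H
  atom 10: C, bond orders sum to 4 (valence 4) → 0 H
  atom 11: C, bond orders sum to 4 (valence 4) → 0 H
  atom 12: O, bond orders sum to 2 (valence 2) → 0 H
  atom 13: N, bond orders sum to 1 (valence 3) → 2 H
  atom 14: C, bond orders sum to 4 (valence 4) → 0 H
  atom 15: C, bond orders sum to 4 (valence 4) → 0 H
  atom 16: O, bond orders sum to 2 (valence 2) → 0 H
  atom 17: C, bond orders sum to 1 (valence 4) → 3 H
Totals → C:10, H:9, Cl:1, N:2, O:4.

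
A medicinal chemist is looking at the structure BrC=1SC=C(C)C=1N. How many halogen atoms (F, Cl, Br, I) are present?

1

Halogen atoms appear at heavy-atom position 1 (1×Br).
Other groups present: 1 primary amine.
Halogen count: 1.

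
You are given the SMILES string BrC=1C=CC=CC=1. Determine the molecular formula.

C6H5Br

Walk through each heavy atom and fill implicit hydrogens from standard valence (C 4, N 3, O 2, S 2, halogen 1):
  atom 1: Br (halogen, monovalent) → 0 H
  atom 2: C, bond orders sum to 4 (valence 4) → 0 H
  atom 3: C, bond orders sum to 3 (valence 4) → 1 H
  atom 4: C, bond orders sum to 3 (valence 4) → 1 H
  atom 5: C, bond orders sum to 3 (valence 4) → 1 H
  atom 6: C, bond orders sum to 3 (valence 4) → 1 H
  atom 7: C, bond orders sum to 3 (valence 4) → 1 H
Totals → C:6, H:5, Br:1.
In Hill order: C6H5Br.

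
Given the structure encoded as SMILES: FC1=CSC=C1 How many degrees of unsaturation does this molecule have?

3

Degree of unsaturation = (number of rings) + (number of π bonds).
Ring closures in the SMILES: 1.
π bonds: 2 double bonds (each 1 DoU) → 2 DoU from unsaturation.
Total DoU = 1 + 2 = 3.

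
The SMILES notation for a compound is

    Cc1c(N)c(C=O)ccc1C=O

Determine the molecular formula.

C9H9NO2

Walk through each heavy atom and fill implicit hydrogens from standard valence (C 4, N 3, O 2, S 2, halogen 1); for lowercase aromatic atoms, an aromatic c carries 1 H when it has two neighbours and 0 H with three, and aromatic n carries 0 H:
  atom 1: C, bond orders sum to 1 (valence 4) → 3 H
  atom 2: aromatic c, 3 neighbours → 0 H
  atom 3: aromatic c, 3 neighbours → 0 H
  atom 4: N, bond orders sum to 1 (valence 3) → 2 H
  atom 5: aromatic c, 3 neighbours → 0 H
  atom 6: C, bond orders sum to 3 (valence 4) → 1 H
  atom 7: O, bond orders sum to 2 (valence 2) → 0 H
  atom 8: aromatic c, 2 neighbours → 1 H
  atom 9: aromatic c, 2 neighbours → 1 H
  atom 10: aromatic c, 3 neighbours → 0 H
  atom 11: C, bond orders sum to 3 (valence 4) → 1 H
  atom 12: O, bond orders sum to 2 (valence 2) → 0 H
Totals → C:9, H:9, N:1, O:2.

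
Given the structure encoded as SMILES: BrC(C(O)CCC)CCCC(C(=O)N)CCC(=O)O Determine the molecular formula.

Walk through each heavy atom and fill implicit hydrogens from standard valence (C 4, N 3, O 2, S 2, halogen 1):
  atom 1: Br (halogen, monovalent) → 0 H
  atom 2: C, bond orders sum to 3 (valence 4) → 1 H
  atom 3: C, bond orders sum to 3 (valence 4) → 1 H
  atom 4: O, bond orders sum to 1 (valence 2) → 1 H
  atom 5: C, bond orders sum to 2 (valence 4) → 2 H
  atom 6: C, bond orders sum to 2 (valence 4) → 2 H
  atom 7: C, bond orders sum to 1 (valence 4) → 3 H
  atom 8: C, bond orders sum to 2 (valence 4) → 2 H
  atom 9: C, bond orders sum to 2 (valence 4) → 2 H
  atom 10: C, bond orders sum to 2 (valence 4) → 2 H
  atom 11: C, bond orders sum to 3 (valence 4) → 1 H
  atom 12: C, bond orders sum to 4 (valence 4) → 0 H
  atom 13: O, bond orders sum to 2 (valence 2) → 0 H
  atom 14: N, bond orders sum to 1 (valence 3) → 2 H
  atom 15: C, bond orders sum to 2 (valence 4) → 2 H
  atom 16: C, bond orders sum to 2 (valence 4) → 2 H
  atom 17: C, bond orders sum to 4 (valence 4) → 0 H
  atom 18: O, bond orders sum to 2 (valence 2) → 0 H
  atom 19: O, bond orders sum to 1 (valence 2) → 1 H
Totals → C:13, H:24, Br:1, N:1, O:4.
In Hill order: C13H24BrNO4.

C13H24BrNO4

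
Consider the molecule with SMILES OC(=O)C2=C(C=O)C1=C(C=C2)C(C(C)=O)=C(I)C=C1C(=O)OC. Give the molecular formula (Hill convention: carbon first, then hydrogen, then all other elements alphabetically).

C16H11IO6

Walk through each heavy atom and fill implicit hydrogens from standard valence (C 4, N 3, O 2, S 2, halogen 1):
  atom 1: O, bond orders sum to 1 (valence 2) → 1 H
  atom 2: C, bond orders sum to 4 (valence 4) → 0 H
  atom 3: O, bond orders sum to 2 (valence 2) → 0 H
  atom 4: C, bond orders sum to 4 (valence 4) → 0 H
  atom 5: C, bond orders sum to 4 (valence 4) → 0 H
  atom 6: C, bond orders sum to 3 (valence 4) → 1 H
  atom 7: O, bond orders sum to 2 (valence 2) → 0 H
  atom 8: C, bond orders sum to 4 (valence 4) → 0 H
  atom 9: C, bond orders sum to 4 (valence 4) → 0 H
  atom 10: C, bond orders sum to 3 (valence 4) → 1 H
  atom 11: C, bond orders sum to 3 (valence 4) → 1 H
  atom 12: C, bond orders sum to 4 (valence 4) → 0 H
  atom 13: C, bond orders sum to 4 (valence 4) → 0 H
  atom 14: C, bond orders sum to 1 (valence 4) → 3 H
  atom 15: O, bond orders sum to 2 (valence 2) → 0 H
  atom 16: C, bond orders sum to 4 (valence 4) → 0 H
  atom 17: I (halogen, monovalent) → 0 H
  atom 18: C, bond orders sum to 3 (valence 4) → 1 H
  atom 19: C, bond orders sum to 4 (valence 4) → 0 H
  atom 20: C, bond orders sum to 4 (valence 4) → 0 H
  atom 21: O, bond orders sum to 2 (valence 2) → 0 H
  atom 22: O, bond orders sum to 2 (valence 2) → 0 H
  atom 23: C, bond orders sum to 1 (valence 4) → 3 H
Totals → C:16, H:11, I:1, O:6.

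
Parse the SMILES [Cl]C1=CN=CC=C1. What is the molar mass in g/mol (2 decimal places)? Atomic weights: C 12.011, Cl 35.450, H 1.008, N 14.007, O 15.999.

113.54 g/mol

First, the molecular formula is C5H4ClN (counting implicit H from valence).
  C: 5 × 12.011 = 60.055
  Cl: 1 × 35.450 = 35.450
  H: 4 × 1.008 = 4.032
  N: 1 × 14.007 = 14.007
Sum: 5×12.011 + 1×35.450 + 4×1.008 + 1×14.007 = 113.544 → 113.54 g/mol.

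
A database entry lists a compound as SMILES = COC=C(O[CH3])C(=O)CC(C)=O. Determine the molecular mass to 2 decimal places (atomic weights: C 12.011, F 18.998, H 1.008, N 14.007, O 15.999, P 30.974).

172.18 g/mol

First, the molecular formula is C8H12O4 (counting implicit H from valence).
  C: 8 × 12.011 = 96.088
  H: 12 × 1.008 = 12.096
  O: 4 × 15.999 = 63.996
Sum: 8×12.011 + 12×1.008 + 4×15.999 = 172.180 → 172.18 g/mol.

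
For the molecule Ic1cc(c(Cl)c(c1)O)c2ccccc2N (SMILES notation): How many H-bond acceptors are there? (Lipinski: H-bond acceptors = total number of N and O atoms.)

2

N atoms: 1; O atoms: 1.
Lipinski HBA = 1 + 1 = 2.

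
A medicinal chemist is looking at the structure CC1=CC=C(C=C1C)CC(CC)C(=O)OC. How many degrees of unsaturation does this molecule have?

Molecular formula: C14H20O2.
DoU = (2C + 2 + N − H − X) / 2, where X is the halogen count and O/S are ignored.
    = (2·14 + 2 + 0 − 20 − 0) / 2 = 10 / 2 = 5.

5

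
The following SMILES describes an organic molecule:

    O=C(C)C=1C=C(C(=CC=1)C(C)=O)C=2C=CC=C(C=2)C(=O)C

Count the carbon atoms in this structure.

18

Count every carbon token in the SMILES (each C, including those in ring-closure positions and inside branches).
Carbon count: 18.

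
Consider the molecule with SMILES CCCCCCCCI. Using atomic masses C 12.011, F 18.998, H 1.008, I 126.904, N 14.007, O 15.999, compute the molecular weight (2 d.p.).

First, the molecular formula is C8H17I (counting implicit H from valence).
  C: 8 × 12.011 = 96.088
  H: 17 × 1.008 = 17.136
  I: 1 × 126.904 = 126.904
Sum: 8×12.011 + 17×1.008 + 1×126.904 = 240.128 → 240.13 g/mol.

240.13 g/mol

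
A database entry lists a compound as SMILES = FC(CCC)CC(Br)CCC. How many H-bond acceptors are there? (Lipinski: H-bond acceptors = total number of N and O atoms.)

0

N atoms: 0; O atoms: 0.
Lipinski HBA = 0 + 0 = 0.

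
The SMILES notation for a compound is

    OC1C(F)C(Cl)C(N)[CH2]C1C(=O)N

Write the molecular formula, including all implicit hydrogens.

C7H12ClFN2O2

Walk through each heavy atom and fill implicit hydrogens from standard valence (C 4, N 3, O 2, S 2, halogen 1):
  atom 1: O, bond orders sum to 1 (valence 2) → 1 H
  atom 2: C, bond orders sum to 3 (valence 4) → 1 H
  atom 3: C, bond orders sum to 3 (valence 4) → 1 H
  atom 4: F (halogen, monovalent) → 0 H
  atom 5: C, bond orders sum to 3 (valence 4) → 1 H
  atom 6: Cl (halogen, monovalent) → 0 H
  atom 7: C, bond orders sum to 3 (valence 4) → 1 H
  atom 8: N, bond orders sum to 1 (valence 3) → 2 H
  atom 9: C with explicit H count 2
  atom 10: C, bond orders sum to 3 (valence 4) → 1 H
  atom 11: C, bond orders sum to 4 (valence 4) → 0 H
  atom 12: O, bond orders sum to 2 (valence 2) → 0 H
  atom 13: N, bond orders sum to 1 (valence 3) → 2 H
Totals → C:7, H:12, Cl:1, F:1, N:2, O:2.
In Hill order: C7H12ClFN2O2.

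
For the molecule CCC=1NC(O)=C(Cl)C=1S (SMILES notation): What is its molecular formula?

C6H8ClNOS

Walk through each heavy atom and fill implicit hydrogens from standard valence (C 4, N 3, O 2, S 2, halogen 1):
  atom 1: C, bond orders sum to 1 (valence 4) → 3 H
  atom 2: C, bond orders sum to 2 (valence 4) → 2 H
  atom 3: C, bond orders sum to 4 (valence 4) → 0 H
  atom 4: N, bond orders sum to 2 (valence 3) → 1 H
  atom 5: C, bond orders sum to 4 (valence 4) → 0 H
  atom 6: O, bond orders sum to 1 (valence 2) → 1 H
  atom 7: C, bond orders sum to 4 (valence 4) → 0 H
  atom 8: Cl (halogen, monovalent) → 0 H
  atom 9: C, bond orders sum to 4 (valence 4) → 0 H
  atom 10: S, bond orders sum to 1 (valence 2) → 1 H
Totals → C:6, H:8, Cl:1, N:1, O:1, S:1.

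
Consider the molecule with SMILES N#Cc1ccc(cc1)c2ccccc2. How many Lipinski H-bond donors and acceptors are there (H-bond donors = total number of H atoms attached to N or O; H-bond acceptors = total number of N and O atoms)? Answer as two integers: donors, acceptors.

0, 1

Donors: find every N or O and count the H atoms it carries.
  atom 1 (N): bond orders sum to 3 → 0 H
Lipinski HBD = 0.
Acceptors: N atoms = 1, O atoms = 0 → HBA = 1.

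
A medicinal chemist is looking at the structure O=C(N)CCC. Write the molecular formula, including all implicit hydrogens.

C4H9NO

Walk through each heavy atom and fill implicit hydrogens from standard valence (C 4, N 3, O 2, S 2, halogen 1):
  atom 1: O, bond orders sum to 2 (valence 2) → 0 H
  atom 2: C, bond orders sum to 4 (valence 4) → 0 H
  atom 3: N, bond orders sum to 1 (valence 3) → 2 H
  atom 4: C, bond orders sum to 2 (valence 4) → 2 H
  atom 5: C, bond orders sum to 2 (valence 4) → 2 H
  atom 6: C, bond orders sum to 1 (valence 4) → 3 H
Totals → C:4, H:9, N:1, O:1.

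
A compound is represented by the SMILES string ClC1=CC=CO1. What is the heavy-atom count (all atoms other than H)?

Every atom symbol written in the SMILES (organic subset) is one heavy atom; implicit H are not written.
Heavy atoms by element → C:4, Cl:1, O:1.
Total: 6.

6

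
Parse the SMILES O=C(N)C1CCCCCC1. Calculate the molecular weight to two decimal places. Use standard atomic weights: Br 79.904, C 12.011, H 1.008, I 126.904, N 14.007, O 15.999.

First, the molecular formula is C8H15NO (counting implicit H from valence).
  C: 8 × 12.011 = 96.088
  H: 15 × 1.008 = 15.120
  N: 1 × 14.007 = 14.007
  O: 1 × 15.999 = 15.999
Sum: 8×12.011 + 15×1.008 + 1×14.007 + 1×15.999 = 141.214 → 141.21 g/mol.

141.21 g/mol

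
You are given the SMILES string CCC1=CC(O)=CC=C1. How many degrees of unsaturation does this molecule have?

4

Degree of unsaturation = (number of rings) + (number of π bonds).
Ring closures in the SMILES: 1.
π bonds: 3 double bonds (each 1 DoU) → 3 DoU from unsaturation.
Total DoU = 1 + 3 = 4.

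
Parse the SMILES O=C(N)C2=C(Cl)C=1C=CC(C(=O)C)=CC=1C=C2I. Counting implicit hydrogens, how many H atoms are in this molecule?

Walk through each heavy atom and fill implicit hydrogens from standard valence (C 4, N 3, O 2, S 2, halogen 1):
  atom 1: O, bond orders sum to 2 (valence 2) → 0 H
  atom 2: C, bond orders sum to 4 (valence 4) → 0 H
  atom 3: N, bond orders sum to 1 (valence 3) → 2 H
  atom 4: C, bond orders sum to 4 (valence 4) → 0 H
  atom 5: C, bond orders sum to 4 (valence 4) → 0 H
  atom 6: Cl (halogen, monovalent) → 0 H
  atom 7: C, bond orders sum to 4 (valence 4) → 0 H
  atom 8: C, bond orders sum to 3 (valence 4) → 1 H
  atom 9: C, bond orders sum to 3 (valence 4) → 1 H
  atom 10: C, bond orders sum to 4 (valence 4) → 0 H
  atom 11: C, bond orders sum to 4 (valence 4) → 0 H
  atom 12: O, bond orders sum to 2 (valence 2) → 0 H
  atom 13: C, bond orders sum to 1 (valence 4) → 3 H
  atom 14: C, bond orders sum to 3 (valence 4) → 1 H
  atom 15: C, bond orders sum to 4 (valence 4) → 0 H
  atom 16: C, bond orders sum to 3 (valence 4) → 1 H
  atom 17: C, bond orders sum to 4 (valence 4) → 0 H
  atom 18: I (halogen, monovalent) → 0 H
Total hydrogens: 9.

9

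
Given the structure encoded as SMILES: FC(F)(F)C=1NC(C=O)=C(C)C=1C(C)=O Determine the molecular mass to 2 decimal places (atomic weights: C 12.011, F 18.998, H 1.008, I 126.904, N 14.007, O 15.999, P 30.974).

First, the molecular formula is C9H8F3NO2 (counting implicit H from valence).
  C: 9 × 12.011 = 108.099
  F: 3 × 18.998 = 56.994
  H: 8 × 1.008 = 8.064
  N: 1 × 14.007 = 14.007
  O: 2 × 15.999 = 31.998
Sum: 9×12.011 + 3×18.998 + 8×1.008 + 1×14.007 + 2×15.999 = 219.162 → 219.16 g/mol.

219.16 g/mol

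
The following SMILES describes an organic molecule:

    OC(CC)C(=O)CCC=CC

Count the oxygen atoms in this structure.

Scan the SMILES for O atoms (remember two-letter symbols like Cl and Br are single atoms).
Oxygen count: 2.

2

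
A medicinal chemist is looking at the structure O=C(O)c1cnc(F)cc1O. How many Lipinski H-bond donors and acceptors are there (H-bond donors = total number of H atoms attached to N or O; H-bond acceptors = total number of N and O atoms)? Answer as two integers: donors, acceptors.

Donors: find every N or O and count the H atoms it carries.
  atom 1 (O): bond orders sum to 2 → 0 H
  atom 3 (O): bond orders sum to 1 → 1 H
  atom 6 (N): bond orders sum to 3 → 0 H
  atom 11 (O): bond orders sum to 1 → 1 H
Lipinski HBD = 2.
Acceptors: N atoms = 1, O atoms = 3 → HBA = 4.

2, 4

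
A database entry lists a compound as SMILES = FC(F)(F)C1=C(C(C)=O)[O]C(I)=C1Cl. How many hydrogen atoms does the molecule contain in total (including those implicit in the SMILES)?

Walk through each heavy atom and fill implicit hydrogens from standard valence (C 4, N 3, O 2, S 2, halogen 1):
  atom 1: F (halogen, monovalent) → 0 H
  atom 2: C, bond orders sum to 4 (valence 4) → 0 H
  atom 3: F (halogen, monovalent) → 0 H
  atom 4: F (halogen, monovalent) → 0 H
  atom 5: C, bond orders sum to 4 (valence 4) → 0 H
  atom 6: C, bond orders sum to 4 (valence 4) → 0 H
  atom 7: C, bond orders sum to 4 (valence 4) → 0 H
  atom 8: C, bond orders sum to 1 (valence 4) → 3 H
  atom 9: O, bond orders sum to 2 (valence 2) → 0 H
  atom 10: O with explicit H count 0
  atom 11: C, bond orders sum to 4 (valence 4) → 0 H
  atom 12: I (halogen, monovalent) → 0 H
  atom 13: C, bond orders sum to 4 (valence 4) → 0 H
  atom 14: Cl (halogen, monovalent) → 0 H
Total hydrogens: 3.

3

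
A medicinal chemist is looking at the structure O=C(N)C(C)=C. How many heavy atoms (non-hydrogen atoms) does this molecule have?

6

Every atom symbol written in the SMILES (organic subset) is one heavy atom; implicit H are not written.
Heavy atoms by element → C:4, N:1, O:1.
Total: 6.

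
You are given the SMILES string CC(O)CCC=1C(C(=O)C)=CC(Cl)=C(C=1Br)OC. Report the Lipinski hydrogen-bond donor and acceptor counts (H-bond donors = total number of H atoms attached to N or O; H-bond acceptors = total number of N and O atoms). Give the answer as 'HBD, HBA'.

1, 3

Donors: find every N or O and count the H atoms it carries.
  atom 3 (O): bond orders sum to 1 → 1 H
  atom 9 (O): bond orders sum to 2 → 0 H
  atom 17 (O): bond orders sum to 2 → 0 H
Lipinski HBD = 1.
Acceptors: N atoms = 0, O atoms = 3 → HBA = 3.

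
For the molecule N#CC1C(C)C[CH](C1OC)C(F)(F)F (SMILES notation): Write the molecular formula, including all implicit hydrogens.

Walk through each heavy atom and fill implicit hydrogens from standard valence (C 4, N 3, O 2, S 2, halogen 1):
  atom 1: N, bond orders sum to 3 (valence 3) → 0 H
  atom 2: C, bond orders sum to 4 (valence 4) → 0 H
  atom 3: C, bond orders sum to 3 (valence 4) → 1 H
  atom 4: C, bond orders sum to 3 (valence 4) → 1 H
  atom 5: C, bond orders sum to 1 (valence 4) → 3 H
  atom 6: C, bond orders sum to 2 (valence 4) → 2 H
  atom 7: C with explicit H count 1
  atom 8: C, bond orders sum to 3 (valence 4) → 1 H
  atom 9: O, bond orders sum to 2 (valence 2) → 0 H
  atom 10: C, bond orders sum to 1 (valence 4) → 3 H
  atom 11: C, bond orders sum to 4 (valence 4) → 0 H
  atom 12: F (halogen, monovalent) → 0 H
  atom 13: F (halogen, monovalent) → 0 H
  atom 14: F (halogen, monovalent) → 0 H
Totals → C:9, H:12, F:3, N:1, O:1.
In Hill order: C9H12F3NO.

C9H12F3NO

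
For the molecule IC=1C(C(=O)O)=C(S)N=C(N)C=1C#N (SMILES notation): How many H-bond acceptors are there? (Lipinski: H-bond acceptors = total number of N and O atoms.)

5

N atoms: 3; O atoms: 2.
Lipinski HBA = 3 + 2 = 5.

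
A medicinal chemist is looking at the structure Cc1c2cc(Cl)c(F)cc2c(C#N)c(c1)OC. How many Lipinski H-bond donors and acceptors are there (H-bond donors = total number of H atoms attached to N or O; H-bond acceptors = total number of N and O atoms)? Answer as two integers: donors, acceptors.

Donors: find every N or O and count the H atoms it carries.
  atom 13 (N): bond orders sum to 3 → 0 H
  atom 16 (O): bond orders sum to 2 → 0 H
Lipinski HBD = 0.
Acceptors: N atoms = 1, O atoms = 1 → HBA = 2.

0, 2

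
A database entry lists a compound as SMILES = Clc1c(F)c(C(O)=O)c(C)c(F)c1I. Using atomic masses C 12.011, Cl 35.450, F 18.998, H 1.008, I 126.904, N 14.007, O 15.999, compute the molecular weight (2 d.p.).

332.47 g/mol

First, the molecular formula is C8H4ClF2IO2 (counting implicit H from valence).
  C: 8 × 12.011 = 96.088
  Cl: 1 × 35.450 = 35.450
  F: 2 × 18.998 = 37.996
  H: 4 × 1.008 = 4.032
  I: 1 × 126.904 = 126.904
  O: 2 × 15.999 = 31.998
Sum: 8×12.011 + 1×35.450 + 2×18.998 + 4×1.008 + 1×126.904 + 2×15.999 = 332.468 → 332.47 g/mol.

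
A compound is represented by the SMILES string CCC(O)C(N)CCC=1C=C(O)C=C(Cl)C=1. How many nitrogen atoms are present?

Scan the SMILES for N atoms (remember two-letter symbols like Cl and Br are single atoms).
Nitrogen count: 1.

1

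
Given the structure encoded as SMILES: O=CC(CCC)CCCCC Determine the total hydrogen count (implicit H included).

20

Walk through each heavy atom and fill implicit hydrogens from standard valence (C 4, N 3, O 2, S 2, halogen 1):
  atom 1: O, bond orders sum to 2 (valence 2) → 0 H
  atom 2: C, bond orders sum to 3 (valence 4) → 1 H
  atom 3: C, bond orders sum to 3 (valence 4) → 1 H
  atom 4: C, bond orders sum to 2 (valence 4) → 2 H
  atom 5: C, bond orders sum to 2 (valence 4) → 2 H
  atom 6: C, bond orders sum to 1 (valence 4) → 3 H
  atom 7: C, bond orders sum to 2 (valence 4) → 2 H
  atom 8: C, bond orders sum to 2 (valence 4) → 2 H
  atom 9: C, bond orders sum to 2 (valence 4) → 2 H
  atom 10: C, bond orders sum to 2 (valence 4) → 2 H
  atom 11: C, bond orders sum to 1 (valence 4) → 3 H
Total hydrogens: 20.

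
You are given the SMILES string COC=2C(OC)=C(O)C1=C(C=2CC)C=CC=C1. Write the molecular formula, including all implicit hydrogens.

C14H16O3

Walk through each heavy atom and fill implicit hydrogens from standard valence (C 4, N 3, O 2, S 2, halogen 1):
  atom 1: C, bond orders sum to 1 (valence 4) → 3 H
  atom 2: O, bond orders sum to 2 (valence 2) → 0 H
  atom 3: C, bond orders sum to 4 (valence 4) → 0 H
  atom 4: C, bond orders sum to 4 (valence 4) → 0 H
  atom 5: O, bond orders sum to 2 (valence 2) → 0 H
  atom 6: C, bond orders sum to 1 (valence 4) → 3 H
  atom 7: C, bond orders sum to 4 (valence 4) → 0 H
  atom 8: O, bond orders sum to 1 (valence 2) → 1 H
  atom 9: C, bond orders sum to 4 (valence 4) → 0 H
  atom 10: C, bond orders sum to 4 (valence 4) → 0 H
  atom 11: C, bond orders sum to 4 (valence 4) → 0 H
  atom 12: C, bond orders sum to 2 (valence 4) → 2 H
  atom 13: C, bond orders sum to 1 (valence 4) → 3 H
  atom 14: C, bond orders sum to 3 (valence 4) → 1 H
  atom 15: C, bond orders sum to 3 (valence 4) → 1 H
  atom 16: C, bond orders sum to 3 (valence 4) → 1 H
  atom 17: C, bond orders sum to 3 (valence 4) → 1 H
Totals → C:14, H:16, O:3.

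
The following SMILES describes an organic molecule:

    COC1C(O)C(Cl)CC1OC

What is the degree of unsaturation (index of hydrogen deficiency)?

Degree of unsaturation = (number of rings) + (number of π bonds).
Ring closures in the SMILES: 1.
π bonds: none → 0 DoU from unsaturation.
Total DoU = 1 + 0 = 1.

1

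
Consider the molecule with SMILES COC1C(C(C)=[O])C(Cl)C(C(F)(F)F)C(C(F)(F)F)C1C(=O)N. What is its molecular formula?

C12H14ClF6NO3

Walk through each heavy atom and fill implicit hydrogens from standard valence (C 4, N 3, O 2, S 2, halogen 1):
  atom 1: C, bond orders sum to 1 (valence 4) → 3 H
  atom 2: O, bond orders sum to 2 (valence 2) → 0 H
  atom 3: C, bond orders sum to 3 (valence 4) → 1 H
  atom 4: C, bond orders sum to 3 (valence 4) → 1 H
  atom 5: C, bond orders sum to 4 (valence 4) → 0 H
  atom 6: C, bond orders sum to 1 (valence 4) → 3 H
  atom 7: O with explicit H count 0
  atom 8: C, bond orders sum to 3 (valence 4) → 1 H
  atom 9: Cl (halogen, monovalent) → 0 H
  atom 10: C, bond orders sum to 3 (valence 4) → 1 H
  atom 11: C, bond orders sum to 4 (valence 4) → 0 H
  atom 12: F (halogen, monovalent) → 0 H
  atom 13: F (halogen, monovalent) → 0 H
  atom 14: F (halogen, monovalent) → 0 H
  atom 15: C, bond orders sum to 3 (valence 4) → 1 H
  atom 16: C, bond orders sum to 4 (valence 4) → 0 H
  atom 17: F (halogen, monovalent) → 0 H
  atom 18: F (halogen, monovalent) → 0 H
  atom 19: F (halogen, monovalent) → 0 H
  atom 20: C, bond orders sum to 3 (valence 4) → 1 H
  atom 21: C, bond orders sum to 4 (valence 4) → 0 H
  atom 22: O, bond orders sum to 2 (valence 2) → 0 H
  atom 23: N, bond orders sum to 1 (valence 3) → 2 H
Totals → C:12, H:14, Cl:1, F:6, N:1, O:3.
In Hill order: C12H14ClF6NO3.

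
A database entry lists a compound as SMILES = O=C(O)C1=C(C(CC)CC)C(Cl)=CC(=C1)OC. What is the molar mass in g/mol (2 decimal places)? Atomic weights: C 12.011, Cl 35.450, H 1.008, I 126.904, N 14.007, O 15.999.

First, the molecular formula is C13H17ClO3 (counting implicit H from valence).
  C: 13 × 12.011 = 156.143
  Cl: 1 × 35.450 = 35.450
  H: 17 × 1.008 = 17.136
  O: 3 × 15.999 = 47.997
Sum: 13×12.011 + 1×35.450 + 17×1.008 + 3×15.999 = 256.726 → 256.73 g/mol.

256.73 g/mol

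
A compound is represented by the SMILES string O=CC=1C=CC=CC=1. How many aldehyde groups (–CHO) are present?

The aldehyde motif appears at heavy-atom position 2 in the SMILES.
Aldehyde count: 1.

1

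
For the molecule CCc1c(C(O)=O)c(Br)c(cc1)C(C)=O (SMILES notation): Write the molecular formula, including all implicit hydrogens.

Walk through each heavy atom and fill implicit hydrogens from standard valence (C 4, N 3, O 2, S 2, halogen 1); for lowercase aromatic atoms, an aromatic c carries 1 H when it has two neighbours and 0 H with three, and aromatic n carries 0 H:
  atom 1: C, bond orders sum to 1 (valence 4) → 3 H
  atom 2: C, bond orders sum to 2 (valence 4) → 2 H
  atom 3: aromatic c, 3 neighbours → 0 H
  atom 4: aromatic c, 3 neighbours → 0 H
  atom 5: C, bond orders sum to 4 (valence 4) → 0 H
  atom 6: O, bond orders sum to 1 (valence 2) → 1 H
  atom 7: O, bond orders sum to 2 (valence 2) → 0 H
  atom 8: aromatic c, 3 neighbours → 0 H
  atom 9: Br (halogen, monovalent) → 0 H
  atom 10: aromatic c, 3 neighbours → 0 H
  atom 11: aromatic c, 2 neighbours → 1 H
  atom 12: aromatic c, 2 neighbours → 1 H
  atom 13: C, bond orders sum to 4 (valence 4) → 0 H
  atom 14: C, bond orders sum to 1 (valence 4) → 3 H
  atom 15: O, bond orders sum to 2 (valence 2) → 0 H
Totals → C:11, H:11, Br:1, O:3.

C11H11BrO3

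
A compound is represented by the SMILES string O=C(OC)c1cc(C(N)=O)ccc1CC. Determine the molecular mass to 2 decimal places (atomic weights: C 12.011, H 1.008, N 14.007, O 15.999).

207.23 g/mol

First, the molecular formula is C11H13NO3 (counting implicit H from valence).
  C: 11 × 12.011 = 132.121
  H: 13 × 1.008 = 13.104
  N: 1 × 14.007 = 14.007
  O: 3 × 15.999 = 47.997
Sum: 11×12.011 + 13×1.008 + 1×14.007 + 3×15.999 = 207.229 → 207.23 g/mol.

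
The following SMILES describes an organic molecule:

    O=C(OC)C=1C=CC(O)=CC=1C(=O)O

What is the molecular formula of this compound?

Walk through each heavy atom and fill implicit hydrogens from standard valence (C 4, N 3, O 2, S 2, halogen 1):
  atom 1: O, bond orders sum to 2 (valence 2) → 0 H
  atom 2: C, bond orders sum to 4 (valence 4) → 0 H
  atom 3: O, bond orders sum to 2 (valence 2) → 0 H
  atom 4: C, bond orders sum to 1 (valence 4) → 3 H
  atom 5: C, bond orders sum to 4 (valence 4) → 0 H
  atom 6: C, bond orders sum to 3 (valence 4) → 1 H
  atom 7: C, bond orders sum to 3 (valence 4) → 1 H
  atom 8: C, bond orders sum to 4 (valence 4) → 0 H
  atom 9: O, bond orders sum to 1 (valence 2) → 1 H
  atom 10: C, bond orders sum to 3 (valence 4) → 1 H
  atom 11: C, bond orders sum to 4 (valence 4) → 0 H
  atom 12: C, bond orders sum to 4 (valence 4) → 0 H
  atom 13: O, bond orders sum to 2 (valence 2) → 0 H
  atom 14: O, bond orders sum to 1 (valence 2) → 1 H
Totals → C:9, H:8, O:5.
In Hill order: C9H8O5.

C9H8O5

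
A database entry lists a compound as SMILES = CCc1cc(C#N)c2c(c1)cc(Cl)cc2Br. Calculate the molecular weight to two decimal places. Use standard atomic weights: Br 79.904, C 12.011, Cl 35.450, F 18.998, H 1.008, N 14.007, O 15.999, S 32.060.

294.58 g/mol

First, the molecular formula is C13H9BrClN (counting implicit H from valence).
  Br: 1 × 79.904 = 79.904
  C: 13 × 12.011 = 156.143
  Cl: 1 × 35.450 = 35.450
  H: 9 × 1.008 = 9.072
  N: 1 × 14.007 = 14.007
Sum: 1×79.904 + 13×12.011 + 1×35.450 + 9×1.008 + 1×14.007 = 294.576 → 294.58 g/mol.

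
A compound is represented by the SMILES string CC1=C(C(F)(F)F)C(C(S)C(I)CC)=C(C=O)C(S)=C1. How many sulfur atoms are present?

Scan the SMILES for S atoms (remember two-letter symbols like Cl and Br are single atoms).
Sulfur count: 2.

2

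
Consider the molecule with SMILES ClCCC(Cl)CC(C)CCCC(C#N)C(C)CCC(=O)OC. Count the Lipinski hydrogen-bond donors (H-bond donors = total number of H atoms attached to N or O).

Donors: find every N or O and count the H atoms it carries.
  atom 14 (N): bond orders sum to 3 → 0 H
  atom 20 (O): bond orders sum to 2 → 0 H
  atom 21 (O): bond orders sum to 2 → 0 H
Lipinski HBD = 0.

0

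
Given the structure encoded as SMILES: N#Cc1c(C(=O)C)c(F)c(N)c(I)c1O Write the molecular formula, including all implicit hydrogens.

C9H6FIN2O2

Walk through each heavy atom and fill implicit hydrogens from standard valence (C 4, N 3, O 2, S 2, halogen 1); for lowercase aromatic atoms, an aromatic c carries 1 H when it has two neighbours and 0 H with three, and aromatic n carries 0 H:
  atom 1: N, bond orders sum to 3 (valence 3) → 0 H
  atom 2: C, bond orders sum to 4 (valence 4) → 0 H
  atom 3: aromatic c, 3 neighbours → 0 H
  atom 4: aromatic c, 3 neighbours → 0 H
  atom 5: C, bond orders sum to 4 (valence 4) → 0 H
  atom 6: O, bond orders sum to 2 (valence 2) → 0 H
  atom 7: C, bond orders sum to 1 (valence 4) → 3 H
  atom 8: aromatic c, 3 neighbours → 0 H
  atom 9: F (halogen, monovalent) → 0 H
  atom 10: aromatic c, 3 neighbours → 0 H
  atom 11: N, bond orders sum to 1 (valence 3) → 2 H
  atom 12: aromatic c, 3 neighbours → 0 H
  atom 13: I (halogen, monovalent) → 0 H
  atom 14: aromatic c, 3 neighbours → 0 H
  atom 15: O, bond orders sum to 1 (valence 2) → 1 H
Totals → C:9, H:6, F:1, I:1, N:2, O:2.
In Hill order: C9H6FIN2O2.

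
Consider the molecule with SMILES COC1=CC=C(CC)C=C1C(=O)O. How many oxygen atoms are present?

Scan the SMILES for O atoms (remember two-letter symbols like Cl and Br are single atoms).
Oxygen count: 3.

3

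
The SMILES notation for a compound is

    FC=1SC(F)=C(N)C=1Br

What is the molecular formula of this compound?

Walk through each heavy atom and fill implicit hydrogens from standard valence (C 4, N 3, O 2, S 2, halogen 1):
  atom 1: F (halogen, monovalent) → 0 H
  atom 2: C, bond orders sum to 4 (valence 4) → 0 H
  atom 3: S, bond orders sum to 2 (valence 2) → 0 H
  atom 4: C, bond orders sum to 4 (valence 4) → 0 H
  atom 5: F (halogen, monovalent) → 0 H
  atom 6: C, bond orders sum to 4 (valence 4) → 0 H
  atom 7: N, bond orders sum to 1 (valence 3) → 2 H
  atom 8: C, bond orders sum to 4 (valence 4) → 0 H
  atom 9: Br (halogen, monovalent) → 0 H
Totals → C:4, H:2, Br:1, F:2, N:1, S:1.
In Hill order: C4H2BrF2NS.

C4H2BrF2NS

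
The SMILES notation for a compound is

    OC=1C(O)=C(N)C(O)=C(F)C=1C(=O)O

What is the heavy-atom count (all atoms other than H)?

14

Every atom symbol written in the SMILES (organic subset) is one heavy atom; implicit H are not written.
Heavy atoms by element → C:7, F:1, N:1, O:5.
Total: 14.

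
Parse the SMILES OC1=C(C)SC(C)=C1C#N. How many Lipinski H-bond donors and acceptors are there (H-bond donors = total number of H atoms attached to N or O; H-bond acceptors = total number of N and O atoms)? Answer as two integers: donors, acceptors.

Donors: find every N or O and count the H atoms it carries.
  atom 1 (O): bond orders sum to 1 → 1 H
  atom 10 (N): bond orders sum to 3 → 0 H
Lipinski HBD = 1.
Acceptors: N atoms = 1, O atoms = 1 → HBA = 2.

1, 2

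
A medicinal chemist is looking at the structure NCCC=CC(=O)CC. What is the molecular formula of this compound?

Walk through each heavy atom and fill implicit hydrogens from standard valence (C 4, N 3, O 2, S 2, halogen 1):
  atom 1: N, bond orders sum to 1 (valence 3) → 2 H
  atom 2: C, bond orders sum to 2 (valence 4) → 2 H
  atom 3: C, bond orders sum to 2 (valence 4) → 2 H
  atom 4: C, bond orders sum to 3 (valence 4) → 1 H
  atom 5: C, bond orders sum to 3 (valence 4) → 1 H
  atom 6: C, bond orders sum to 4 (valence 4) → 0 H
  atom 7: O, bond orders sum to 2 (valence 2) → 0 H
  atom 8: C, bond orders sum to 2 (valence 4) → 2 H
  atom 9: C, bond orders sum to 1 (valence 4) → 3 H
Totals → C:7, H:13, N:1, O:1.

C7H13NO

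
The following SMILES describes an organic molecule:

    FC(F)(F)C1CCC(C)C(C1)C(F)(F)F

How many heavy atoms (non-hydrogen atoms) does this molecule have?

Every atom symbol written in the SMILES (organic subset) is one heavy atom; implicit H are not written.
Heavy atoms by element → C:9, F:6.
Total: 15.

15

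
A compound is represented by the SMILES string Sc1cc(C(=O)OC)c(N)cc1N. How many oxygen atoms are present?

Scan the SMILES for O atoms (remember two-letter symbols like Cl and Br are single atoms).
Oxygen count: 2.

2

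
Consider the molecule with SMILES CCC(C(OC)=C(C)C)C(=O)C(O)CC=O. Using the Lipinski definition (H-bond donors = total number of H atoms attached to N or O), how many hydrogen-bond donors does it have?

1

Donors: find every N or O and count the H atoms it carries.
  atom 5 (O): bond orders sum to 2 → 0 H
  atom 11 (O): bond orders sum to 2 → 0 H
  atom 13 (O): bond orders sum to 1 → 1 H
  atom 16 (O): bond orders sum to 2 → 0 H
Lipinski HBD = 1.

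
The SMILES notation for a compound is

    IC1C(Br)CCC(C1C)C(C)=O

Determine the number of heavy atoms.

12

Every atom symbol written in the SMILES (organic subset) is one heavy atom; implicit H are not written.
Heavy atoms by element → Br:1, C:9, I:1, O:1.
Total: 12.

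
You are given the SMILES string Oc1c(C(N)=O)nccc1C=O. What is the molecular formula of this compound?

C7H6N2O3

Walk through each heavy atom and fill implicit hydrogens from standard valence (C 4, N 3, O 2, S 2, halogen 1); for lowercase aromatic atoms, an aromatic c carries 1 H when it has two neighbours and 0 H with three, and aromatic n carries 0 H:
  atom 1: O, bond orders sum to 1 (valence 2) → 1 H
  atom 2: aromatic c, 3 neighbours → 0 H
  atom 3: aromatic c, 3 neighbours → 0 H
  atom 4: C, bond orders sum to 4 (valence 4) → 0 H
  atom 5: N, bond orders sum to 1 (valence 3) → 2 H
  atom 6: O, bond orders sum to 2 (valence 2) → 0 H
  atom 7: aromatic n, 2 neighbours → 0 H
  atom 8: aromatic c, 2 neighbours → 1 H
  atom 9: aromatic c, 2 neighbours → 1 H
  atom 10: aromatic c, 3 neighbours → 0 H
  atom 11: C, bond orders sum to 3 (valence 4) → 1 H
  atom 12: O, bond orders sum to 2 (valence 2) → 0 H
Totals → C:7, H:6, N:2, O:3.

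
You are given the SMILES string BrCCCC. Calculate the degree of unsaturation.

0

Degree of unsaturation = (number of rings) + (number of π bonds).
Ring closures in the SMILES: 0.
π bonds: none → 0 DoU from unsaturation.
Total DoU = 0 + 0 = 0.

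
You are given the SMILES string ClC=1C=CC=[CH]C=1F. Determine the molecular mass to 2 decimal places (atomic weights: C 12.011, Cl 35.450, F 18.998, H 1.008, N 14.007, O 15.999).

First, the molecular formula is C6H4ClF (counting implicit H from valence).
  C: 6 × 12.011 = 72.066
  Cl: 1 × 35.450 = 35.450
  F: 1 × 18.998 = 18.998
  H: 4 × 1.008 = 4.032
Sum: 6×12.011 + 1×35.450 + 1×18.998 + 4×1.008 = 130.546 → 130.55 g/mol.

130.55 g/mol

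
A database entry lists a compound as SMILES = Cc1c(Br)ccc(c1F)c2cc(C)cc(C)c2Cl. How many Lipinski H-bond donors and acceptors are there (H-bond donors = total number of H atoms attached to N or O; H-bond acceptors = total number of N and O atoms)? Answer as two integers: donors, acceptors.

Donors: find every N or O and count the H atoms it carries.
  (no N or O atoms present)
Lipinski HBD = 0.
Acceptors: N atoms = 0, O atoms = 0 → HBA = 0.

0, 0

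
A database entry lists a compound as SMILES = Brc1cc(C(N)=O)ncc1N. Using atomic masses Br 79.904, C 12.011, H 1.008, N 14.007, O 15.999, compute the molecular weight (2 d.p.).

216.04 g/mol

First, the molecular formula is C6H6BrN3O (counting implicit H from valence).
  Br: 1 × 79.904 = 79.904
  C: 6 × 12.011 = 72.066
  H: 6 × 1.008 = 6.048
  N: 3 × 14.007 = 42.021
  O: 1 × 15.999 = 15.999
Sum: 1×79.904 + 6×12.011 + 6×1.008 + 3×14.007 + 1×15.999 = 216.038 → 216.04 g/mol.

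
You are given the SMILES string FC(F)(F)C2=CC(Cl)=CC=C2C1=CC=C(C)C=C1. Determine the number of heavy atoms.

18

Every atom symbol written in the SMILES (organic subset) is one heavy atom; implicit H are not written.
Heavy atoms by element → C:14, Cl:1, F:3.
Total: 18.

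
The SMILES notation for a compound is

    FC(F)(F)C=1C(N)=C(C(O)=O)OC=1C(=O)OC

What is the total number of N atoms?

1

Scan the SMILES for N atoms (remember two-letter symbols like Cl and Br are single atoms).
Nitrogen count: 1.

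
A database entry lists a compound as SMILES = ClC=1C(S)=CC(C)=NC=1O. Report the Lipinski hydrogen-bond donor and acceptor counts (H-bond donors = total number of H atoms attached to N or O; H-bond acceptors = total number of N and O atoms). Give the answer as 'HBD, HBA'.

1, 2

Donors: find every N or O and count the H atoms it carries.
  atom 8 (N): bond orders sum to 3 → 0 H
  atom 10 (O): bond orders sum to 1 → 1 H
Lipinski HBD = 1.
Acceptors: N atoms = 1, O atoms = 1 → HBA = 2.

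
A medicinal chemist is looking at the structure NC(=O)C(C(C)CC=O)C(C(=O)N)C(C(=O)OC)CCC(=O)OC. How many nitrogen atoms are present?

Scan the SMILES for N atoms (remember two-letter symbols like Cl and Br are single atoms).
Nitrogen count: 2.

2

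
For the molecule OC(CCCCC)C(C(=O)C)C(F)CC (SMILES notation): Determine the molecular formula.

Walk through each heavy atom and fill implicit hydrogens from standard valence (C 4, N 3, O 2, S 2, halogen 1):
  atom 1: O, bond orders sum to 1 (valence 2) → 1 H
  atom 2: C, bond orders sum to 3 (valence 4) → 1 H
  atom 3: C, bond orders sum to 2 (valence 4) → 2 H
  atom 4: C, bond orders sum to 2 (valence 4) → 2 H
  atom 5: C, bond orders sum to 2 (valence 4) → 2 H
  atom 6: C, bond orders sum to 2 (valence 4) → 2 H
  atom 7: C, bond orders sum to 1 (valence 4) → 3 H
  atom 8: C, bond orders sum to 3 (valence 4) → 1 H
  atom 9: C, bond orders sum to 4 (valence 4) → 0 H
  atom 10: O, bond orders sum to 2 (valence 2) → 0 H
  atom 11: C, bond orders sum to 1 (valence 4) → 3 H
  atom 12: C, bond orders sum to 3 (valence 4) → 1 H
  atom 13: F (halogen, monovalent) → 0 H
  atom 14: C, bond orders sum to 2 (valence 4) → 2 H
  atom 15: C, bond orders sum to 1 (valence 4) → 3 H
Totals → C:12, H:23, F:1, O:2.

C12H23FO2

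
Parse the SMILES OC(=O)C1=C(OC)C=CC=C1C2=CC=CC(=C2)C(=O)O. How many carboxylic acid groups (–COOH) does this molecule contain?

The carboxylic acid motif appears at heavy-atom positions 2, 18 in the SMILES.
Other groups present: 1 ether.
Carboxylic acid count: 2.

2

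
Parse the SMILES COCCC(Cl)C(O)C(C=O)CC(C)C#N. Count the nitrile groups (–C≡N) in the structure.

The nitrile motif appears at heavy-atom position 15 in the SMILES.
Other groups present: 1 aldehyde, 1 ether, 1 hydroxyl.
Nitrile count: 1.

1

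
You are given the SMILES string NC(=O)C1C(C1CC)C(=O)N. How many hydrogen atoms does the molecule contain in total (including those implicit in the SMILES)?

12

Walk through each heavy atom and fill implicit hydrogens from standard valence (C 4, N 3, O 2, S 2, halogen 1):
  atom 1: N, bond orders sum to 1 (valence 3) → 2 H
  atom 2: C, bond orders sum to 4 (valence 4) → 0 H
  atom 3: O, bond orders sum to 2 (valence 2) → 0 H
  atom 4: C, bond orders sum to 3 (valence 4) → 1 H
  atom 5: C, bond orders sum to 3 (valence 4) → 1 H
  atom 6: C, bond orders sum to 3 (valence 4) → 1 H
  atom 7: C, bond orders sum to 2 (valence 4) → 2 H
  atom 8: C, bond orders sum to 1 (valence 4) → 3 H
  atom 9: C, bond orders sum to 4 (valence 4) → 0 H
  atom 10: O, bond orders sum to 2 (valence 2) → 0 H
  atom 11: N, bond orders sum to 1 (valence 3) → 2 H
Total hydrogens: 12.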